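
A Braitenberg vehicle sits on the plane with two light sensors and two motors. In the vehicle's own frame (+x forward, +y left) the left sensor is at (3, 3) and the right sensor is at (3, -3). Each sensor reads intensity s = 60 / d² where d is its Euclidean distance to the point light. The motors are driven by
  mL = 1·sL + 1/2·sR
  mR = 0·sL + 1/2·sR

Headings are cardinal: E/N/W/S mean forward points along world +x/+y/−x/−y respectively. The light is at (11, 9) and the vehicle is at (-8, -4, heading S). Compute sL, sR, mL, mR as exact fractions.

15/128 3/37 747/4736 3/74

left sensor world pos  = (-5, -7); dL² = 512
right sensor world pos = (-11, -7); dR² = 740
sL = 60/512 = 15/128
sR = 60/740 = 3/37
mL = 1·sL + 1/2·sR = 747/4736
mR = 0·sL + 1/2·sR = 3/74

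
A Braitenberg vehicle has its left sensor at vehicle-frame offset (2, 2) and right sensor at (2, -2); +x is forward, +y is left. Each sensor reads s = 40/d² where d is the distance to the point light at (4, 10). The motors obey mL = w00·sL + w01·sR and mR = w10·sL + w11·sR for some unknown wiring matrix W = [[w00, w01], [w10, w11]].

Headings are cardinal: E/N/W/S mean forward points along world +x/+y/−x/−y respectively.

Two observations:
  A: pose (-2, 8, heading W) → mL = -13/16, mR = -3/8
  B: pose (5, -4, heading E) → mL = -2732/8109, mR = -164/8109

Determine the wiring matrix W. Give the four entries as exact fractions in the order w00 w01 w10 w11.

-1 -1/2 1/2 -1

obs A: pose=(-2,8,W) → sL=1/2, sR=5/8, mL=-13/16, mR=-3/8
obs B: pose=(5,-4,E) → sL=40/153, sR=8/53, mL=-2732/8109, mR=-164/8109
sensor matrix S = [[1/2, 5/8], [40/153, 8/53]]; det S = -713/8109
solve [mL_A; mL_B] = S·[w00; w01] and [mR_A; mR_B] = S·[w10; w11]:
  w00 = -1, w01 = -1/2, w10 = 1/2, w11 = -1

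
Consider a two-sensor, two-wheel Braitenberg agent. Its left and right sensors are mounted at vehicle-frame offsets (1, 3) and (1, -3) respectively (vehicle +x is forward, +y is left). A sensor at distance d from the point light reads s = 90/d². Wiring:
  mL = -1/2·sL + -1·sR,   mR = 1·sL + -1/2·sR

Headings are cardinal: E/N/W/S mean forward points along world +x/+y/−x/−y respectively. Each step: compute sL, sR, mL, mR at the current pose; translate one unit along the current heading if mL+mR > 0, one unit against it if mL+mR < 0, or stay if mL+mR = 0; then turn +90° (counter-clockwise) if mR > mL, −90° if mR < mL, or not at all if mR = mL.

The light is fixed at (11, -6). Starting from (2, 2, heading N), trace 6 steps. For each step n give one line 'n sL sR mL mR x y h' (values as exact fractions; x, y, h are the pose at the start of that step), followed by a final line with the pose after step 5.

n=0: pose=(2,2,N); sL=2/5, sR=10/13; mL=-63/65, mR=1/65; mL+mR=-62/65 → advance -1; mR−mL=64/65 → turn +1·90°
n=1: pose=(2,1,W); sL=45/58, sR=9/20; mL=-243/290, mR=639/1160; mL+mR=-333/1160 → advance -1; mR−mL=1611/1160 → turn +1·90°
n=2: pose=(3,1,S); sL=90/61, sR=90/157; mL=-12555/9577, mR=11385/9577; mL+mR=-1170/9577 → advance -1; mR−mL=23940/9577 → turn +1·90°
n=3: pose=(3,2,E); sL=9/17, sR=45/37; mL=-1863/1258, mR=-99/1258; mL+mR=-981/629 → advance -1; mR−mL=882/629 → turn +1·90°
n=4: pose=(2,2,N); sL=2/5, sR=10/13; mL=-63/65, mR=1/65; mL+mR=-62/65 → advance -1; mR−mL=64/65 → turn +1·90°
n=5: pose=(2,1,W); sL=45/58, sR=9/20; mL=-243/290, mR=639/1160; mL+mR=-333/1160 → advance -1; mR−mL=1611/1160 → turn +1·90°

0 2/5 10/13 -63/65 1/65 2 2 N
1 45/58 9/20 -243/290 639/1160 2 1 W
2 90/61 90/157 -12555/9577 11385/9577 3 1 S
3 9/17 45/37 -1863/1258 -99/1258 3 2 E
4 2/5 10/13 -63/65 1/65 2 2 N
5 45/58 9/20 -243/290 639/1160 2 1 W
final 3 1 S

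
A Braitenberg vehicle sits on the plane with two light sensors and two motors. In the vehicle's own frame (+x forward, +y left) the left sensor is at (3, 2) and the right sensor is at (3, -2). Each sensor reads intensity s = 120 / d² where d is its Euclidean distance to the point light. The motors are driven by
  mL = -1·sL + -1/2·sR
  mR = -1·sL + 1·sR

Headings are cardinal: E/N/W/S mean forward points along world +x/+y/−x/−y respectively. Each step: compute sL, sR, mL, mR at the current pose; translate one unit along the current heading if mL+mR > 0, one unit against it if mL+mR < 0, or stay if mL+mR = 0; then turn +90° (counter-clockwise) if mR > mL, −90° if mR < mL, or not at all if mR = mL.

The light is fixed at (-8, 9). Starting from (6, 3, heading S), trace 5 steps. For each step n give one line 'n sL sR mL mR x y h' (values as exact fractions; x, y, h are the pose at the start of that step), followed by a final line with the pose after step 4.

0 120/337 8/15 -3148/5055 896/5055 6 3 S
1 60/149 60/169 -14610/25181 -1200/25181 6 4 E
2 24/25 120/229 -6996/5725 -2496/5725 5 4 N
3 30/41 30/29 -1485/1189 360/1189 5 3 W
4 120/337 8/15 -3148/5055 896/5055 6 3 S
final 6 4 E

n=0: pose=(6,3,S); sL=120/337, sR=8/15; mL=-3148/5055, mR=896/5055; mL+mR=-2252/5055 → advance -1; mR−mL=4/5 → turn +1·90°
n=1: pose=(6,4,E); sL=60/149, sR=60/169; mL=-14610/25181, mR=-1200/25181; mL+mR=-15810/25181 → advance -1; mR−mL=90/169 → turn +1·90°
n=2: pose=(5,4,N); sL=24/25, sR=120/229; mL=-6996/5725, mR=-2496/5725; mL+mR=-9492/5725 → advance -1; mR−mL=180/229 → turn +1·90°
n=3: pose=(5,3,W); sL=30/41, sR=30/29; mL=-1485/1189, mR=360/1189; mL+mR=-1125/1189 → advance -1; mR−mL=45/29 → turn +1·90°
n=4: pose=(6,3,S); sL=120/337, sR=8/15; mL=-3148/5055, mR=896/5055; mL+mR=-2252/5055 → advance -1; mR−mL=4/5 → turn +1·90°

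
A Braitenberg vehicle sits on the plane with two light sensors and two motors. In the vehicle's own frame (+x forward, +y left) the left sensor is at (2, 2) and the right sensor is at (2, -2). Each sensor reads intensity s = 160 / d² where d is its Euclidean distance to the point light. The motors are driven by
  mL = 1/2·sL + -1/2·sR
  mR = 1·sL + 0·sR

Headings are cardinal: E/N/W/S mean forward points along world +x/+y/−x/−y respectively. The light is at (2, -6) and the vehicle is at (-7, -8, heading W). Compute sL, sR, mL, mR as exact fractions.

left sensor world pos  = (-9, -10); dL² = 137
right sensor world pos = (-9, -6); dR² = 121
sL = 160/137 = 160/137
sR = 160/121 = 160/121
mL = 1/2·sL + -1/2·sR = -1280/16577
mR = 1·sL + 0·sR = 160/137

160/137 160/121 -1280/16577 160/137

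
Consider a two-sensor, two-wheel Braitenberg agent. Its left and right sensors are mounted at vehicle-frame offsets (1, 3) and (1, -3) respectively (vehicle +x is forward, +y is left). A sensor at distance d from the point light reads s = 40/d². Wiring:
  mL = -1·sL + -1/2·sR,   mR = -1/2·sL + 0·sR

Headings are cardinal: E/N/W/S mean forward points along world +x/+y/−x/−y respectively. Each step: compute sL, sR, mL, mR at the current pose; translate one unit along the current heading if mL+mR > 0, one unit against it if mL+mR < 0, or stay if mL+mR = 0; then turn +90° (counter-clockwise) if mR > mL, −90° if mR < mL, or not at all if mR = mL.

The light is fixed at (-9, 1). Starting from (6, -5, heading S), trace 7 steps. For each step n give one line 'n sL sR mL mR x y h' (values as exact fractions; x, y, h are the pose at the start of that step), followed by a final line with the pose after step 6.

0 40/373 40/193 -15180/71989 -20/373 6 -5 S
1 2/13 1/8 -45/208 -1/13 6 -4 E
2 40/137 8/61 -2988/8357 -20/137 5 -4 N
3 4/25 20/89 -606/2225 -2/25 5 -5 W
4 40/373 40/193 -15180/71989 -20/373 6 -5 S
5 2/13 1/8 -45/208 -1/13 6 -4 E
6 40/137 8/61 -2988/8357 -20/137 5 -4 N
final 5 -5 W

n=0: pose=(6,-5,S); sL=40/373, sR=40/193; mL=-15180/71989, mR=-20/373; mL+mR=-19040/71989 → advance -1; mR−mL=11320/71989 → turn +1·90°
n=1: pose=(6,-4,E); sL=2/13, sR=1/8; mL=-45/208, mR=-1/13; mL+mR=-61/208 → advance -1; mR−mL=29/208 → turn +1·90°
n=2: pose=(5,-4,N); sL=40/137, sR=8/61; mL=-2988/8357, mR=-20/137; mL+mR=-4208/8357 → advance -1; mR−mL=1768/8357 → turn +1·90°
n=3: pose=(5,-5,W); sL=4/25, sR=20/89; mL=-606/2225, mR=-2/25; mL+mR=-784/2225 → advance -1; mR−mL=428/2225 → turn +1·90°
n=4: pose=(6,-5,S); sL=40/373, sR=40/193; mL=-15180/71989, mR=-20/373; mL+mR=-19040/71989 → advance -1; mR−mL=11320/71989 → turn +1·90°
n=5: pose=(6,-4,E); sL=2/13, sR=1/8; mL=-45/208, mR=-1/13; mL+mR=-61/208 → advance -1; mR−mL=29/208 → turn +1·90°
n=6: pose=(5,-4,N); sL=40/137, sR=8/61; mL=-2988/8357, mR=-20/137; mL+mR=-4208/8357 → advance -1; mR−mL=1768/8357 → turn +1·90°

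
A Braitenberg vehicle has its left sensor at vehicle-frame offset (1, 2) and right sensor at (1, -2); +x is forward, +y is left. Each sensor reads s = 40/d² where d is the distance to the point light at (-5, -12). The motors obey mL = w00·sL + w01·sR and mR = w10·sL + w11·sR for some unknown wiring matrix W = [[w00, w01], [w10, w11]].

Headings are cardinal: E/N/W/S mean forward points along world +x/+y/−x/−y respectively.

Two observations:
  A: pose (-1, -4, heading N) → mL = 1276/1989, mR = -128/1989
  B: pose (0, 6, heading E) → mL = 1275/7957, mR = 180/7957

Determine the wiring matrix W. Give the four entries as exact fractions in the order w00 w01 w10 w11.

1 1/2 -1/2 1/2

obs A: pose=(-1,-4,N) → sL=8/17, sR=40/117, mL=1276/1989, mR=-128/1989
obs B: pose=(0,6,E) → sL=10/109, sR=10/73, mL=1275/7957, mR=180/7957
sensor matrix S = [[8/17, 40/117], [10/109, 10/73]]; det S = 523840/15826473
solve [mL_A; mL_B] = S·[w00; w01] and [mR_A; mR_B] = S·[w10; w11]:
  w00 = 1, w01 = 1/2, w10 = -1/2, w11 = 1/2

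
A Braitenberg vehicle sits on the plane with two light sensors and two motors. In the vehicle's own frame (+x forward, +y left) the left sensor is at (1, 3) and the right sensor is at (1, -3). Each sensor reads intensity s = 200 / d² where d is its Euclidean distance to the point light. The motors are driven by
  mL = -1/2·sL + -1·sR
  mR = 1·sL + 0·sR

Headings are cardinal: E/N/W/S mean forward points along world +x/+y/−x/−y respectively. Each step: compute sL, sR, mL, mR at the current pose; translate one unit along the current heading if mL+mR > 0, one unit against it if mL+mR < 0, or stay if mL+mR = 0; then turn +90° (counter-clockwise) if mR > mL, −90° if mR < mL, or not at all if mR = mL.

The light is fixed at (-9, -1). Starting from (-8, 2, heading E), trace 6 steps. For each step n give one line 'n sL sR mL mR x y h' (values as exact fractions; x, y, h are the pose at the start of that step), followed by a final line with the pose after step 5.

n=0: pose=(-8,2,E); sL=5, sR=50; mL=-105/2, mR=5; mL+mR=-95/2 → advance -1; mR−mL=115/2 → turn +1·90°
n=1: pose=(-9,2,N); sL=8, sR=8; mL=-12, mR=8; mL+mR=-4 → advance -1; mR−mL=20 → turn +1·90°
n=2: pose=(-9,1,W); sL=100, sR=100/13; mL=-750/13, mR=100; mL+mR=550/13 → advance +1; mR−mL=2050/13 → turn +1·90°
n=3: pose=(-10,1,S); sL=40, sR=200/17; mL=-540/17, mR=40; mL+mR=140/17 → advance +1; mR−mL=1220/17 → turn +1·90°
n=4: pose=(-10,0,E); sL=25/2, sR=50; mL=-225/4, mR=25/2; mL+mR=-175/4 → advance -1; mR−mL=275/4 → turn +1·90°
n=5: pose=(-11,0,N); sL=200/29, sR=40; mL=-1260/29, mR=200/29; mL+mR=-1060/29 → advance -1; mR−mL=1460/29 → turn +1·90°

0 5 50 -105/2 5 -8 2 E
1 8 8 -12 8 -9 2 N
2 100 100/13 -750/13 100 -9 1 W
3 40 200/17 -540/17 40 -10 1 S
4 25/2 50 -225/4 25/2 -10 0 E
5 200/29 40 -1260/29 200/29 -11 0 N
final -11 -1 W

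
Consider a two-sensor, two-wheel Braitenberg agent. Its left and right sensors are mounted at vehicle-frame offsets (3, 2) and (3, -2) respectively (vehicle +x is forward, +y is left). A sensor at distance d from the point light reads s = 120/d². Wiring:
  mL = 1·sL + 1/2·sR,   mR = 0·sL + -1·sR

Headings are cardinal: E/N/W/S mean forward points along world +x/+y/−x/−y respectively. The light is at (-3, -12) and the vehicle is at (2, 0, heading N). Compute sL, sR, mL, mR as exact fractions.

left sensor world pos  = (0, 3); dL² = 234
right sensor world pos = (4, 3); dR² = 274
sL = 120/234 = 20/39
sR = 120/274 = 60/137
mL = 1·sL + 1/2·sR = 3910/5343
mR = 0·sL + -1·sR = -60/137

20/39 60/137 3910/5343 -60/137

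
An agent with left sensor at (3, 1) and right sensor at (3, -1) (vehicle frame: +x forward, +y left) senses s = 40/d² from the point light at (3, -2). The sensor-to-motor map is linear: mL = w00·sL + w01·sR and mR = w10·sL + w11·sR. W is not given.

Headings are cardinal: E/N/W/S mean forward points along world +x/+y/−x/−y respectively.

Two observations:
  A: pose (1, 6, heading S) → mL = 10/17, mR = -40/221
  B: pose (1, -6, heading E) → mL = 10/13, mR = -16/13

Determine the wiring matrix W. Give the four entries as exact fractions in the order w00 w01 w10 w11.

obs A: pose=(1,6,S) → sL=20/13, sR=20/17, mL=10/17, mR=-40/221
obs B: pose=(1,-6,E) → sL=4, sR=20/13, mL=10/13, mR=-16/13
sensor matrix S = [[20/13, 20/17], [4, 20/13]]; det S = -6720/2873
solve [mL_A; mL_B] = S·[w00; w01] and [mR_A; mR_B] = S·[w10; w11]:
  w00 = 0, w01 = 1/2, w10 = -1/2, w11 = 1/2

0 1/2 -1/2 1/2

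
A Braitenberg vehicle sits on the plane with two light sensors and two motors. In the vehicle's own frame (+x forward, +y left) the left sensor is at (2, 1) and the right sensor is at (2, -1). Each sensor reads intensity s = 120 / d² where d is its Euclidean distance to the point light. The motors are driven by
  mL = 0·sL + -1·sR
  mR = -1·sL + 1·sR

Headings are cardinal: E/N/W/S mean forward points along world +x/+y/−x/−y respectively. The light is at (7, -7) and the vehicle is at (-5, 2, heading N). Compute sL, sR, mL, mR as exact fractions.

left sensor world pos  = (-6, 4); dL² = 290
right sensor world pos = (-4, 4); dR² = 242
sL = 120/290 = 12/29
sR = 120/242 = 60/121
mL = 0·sL + -1·sR = -60/121
mR = -1·sL + 1·sR = 288/3509

12/29 60/121 -60/121 288/3509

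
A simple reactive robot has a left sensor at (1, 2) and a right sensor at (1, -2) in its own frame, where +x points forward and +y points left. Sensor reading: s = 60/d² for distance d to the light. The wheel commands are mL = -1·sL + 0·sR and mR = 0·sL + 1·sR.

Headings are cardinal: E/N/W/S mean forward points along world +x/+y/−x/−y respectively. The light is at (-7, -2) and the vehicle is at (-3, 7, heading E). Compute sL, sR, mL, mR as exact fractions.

30/73 30/37 -30/73 30/37

left sensor world pos  = (-2, 9); dL² = 146
right sensor world pos = (-2, 5); dR² = 74
sL = 60/146 = 30/73
sR = 60/74 = 30/37
mL = -1·sL + 0·sR = -30/73
mR = 0·sL + 1·sR = 30/37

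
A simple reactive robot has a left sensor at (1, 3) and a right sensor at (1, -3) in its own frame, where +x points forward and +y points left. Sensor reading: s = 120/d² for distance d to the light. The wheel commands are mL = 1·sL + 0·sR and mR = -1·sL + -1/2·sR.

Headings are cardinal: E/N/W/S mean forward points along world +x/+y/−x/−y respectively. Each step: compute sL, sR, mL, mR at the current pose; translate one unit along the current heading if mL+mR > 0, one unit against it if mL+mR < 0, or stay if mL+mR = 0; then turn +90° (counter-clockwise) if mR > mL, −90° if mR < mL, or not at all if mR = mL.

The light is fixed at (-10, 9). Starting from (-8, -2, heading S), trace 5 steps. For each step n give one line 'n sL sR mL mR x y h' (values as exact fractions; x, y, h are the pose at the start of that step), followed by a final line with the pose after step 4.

0 120/169 24/29 120/169 -5508/4901 -8 -2 S
1 12/17 12/5 12/17 -162/85 -8 -1 W
2 40/27 40/39 40/27 -700/351 -7 -1 N
3 3/2 30/53 3/2 -189/106 -7 -2 E
4 120/169 24/29 120/169 -5508/4901 -8 -2 S
final -8 -1 W

n=0: pose=(-8,-2,S); sL=120/169, sR=24/29; mL=120/169, mR=-5508/4901; mL+mR=-12/29 → advance -1; mR−mL=-8988/4901 → turn -1·90°
n=1: pose=(-8,-1,W); sL=12/17, sR=12/5; mL=12/17, mR=-162/85; mL+mR=-6/5 → advance -1; mR−mL=-222/85 → turn -1·90°
n=2: pose=(-7,-1,N); sL=40/27, sR=40/39; mL=40/27, mR=-700/351; mL+mR=-20/39 → advance -1; mR−mL=-1220/351 → turn -1·90°
n=3: pose=(-7,-2,E); sL=3/2, sR=30/53; mL=3/2, mR=-189/106; mL+mR=-15/53 → advance -1; mR−mL=-174/53 → turn -1·90°
n=4: pose=(-8,-2,S); sL=120/169, sR=24/29; mL=120/169, mR=-5508/4901; mL+mR=-12/29 → advance -1; mR−mL=-8988/4901 → turn -1·90°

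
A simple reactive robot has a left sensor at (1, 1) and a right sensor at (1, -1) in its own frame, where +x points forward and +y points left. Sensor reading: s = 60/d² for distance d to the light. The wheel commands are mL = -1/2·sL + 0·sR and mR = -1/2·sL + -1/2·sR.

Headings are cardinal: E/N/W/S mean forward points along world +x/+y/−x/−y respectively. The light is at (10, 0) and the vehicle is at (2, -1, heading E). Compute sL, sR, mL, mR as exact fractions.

60/49 60/53 -30/49 -3060/2597

left sensor world pos  = (3, 0); dL² = 49
right sensor world pos = (3, -2); dR² = 53
sL = 60/49 = 60/49
sR = 60/53 = 60/53
mL = -1/2·sL + 0·sR = -30/49
mR = -1/2·sL + -1/2·sR = -3060/2597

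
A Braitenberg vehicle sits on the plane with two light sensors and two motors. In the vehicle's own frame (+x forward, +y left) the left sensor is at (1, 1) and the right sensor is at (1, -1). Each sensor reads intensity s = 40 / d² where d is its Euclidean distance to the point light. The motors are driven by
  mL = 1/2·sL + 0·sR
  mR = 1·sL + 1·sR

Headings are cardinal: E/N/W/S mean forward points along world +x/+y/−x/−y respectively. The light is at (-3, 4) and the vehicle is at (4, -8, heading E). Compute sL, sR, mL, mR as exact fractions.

left sensor world pos  = (5, -7); dL² = 185
right sensor world pos = (5, -9); dR² = 233
sL = 40/185 = 8/37
sR = 40/233 = 40/233
mL = 1/2·sL + 0·sR = 4/37
mR = 1·sL + 1·sR = 3344/8621

8/37 40/233 4/37 3344/8621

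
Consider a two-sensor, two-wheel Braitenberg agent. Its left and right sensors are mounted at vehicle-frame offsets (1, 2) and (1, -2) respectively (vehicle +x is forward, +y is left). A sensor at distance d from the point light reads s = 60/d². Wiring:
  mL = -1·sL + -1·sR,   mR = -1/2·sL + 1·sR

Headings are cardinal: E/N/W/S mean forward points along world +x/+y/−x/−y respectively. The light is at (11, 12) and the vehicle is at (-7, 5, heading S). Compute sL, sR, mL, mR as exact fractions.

3/16 15/116 -147/464 33/928

left sensor world pos  = (-5, 4); dL² = 320
right sensor world pos = (-9, 4); dR² = 464
sL = 60/320 = 3/16
sR = 60/464 = 15/116
mL = -1·sL + -1·sR = -147/464
mR = -1/2·sL + 1·sR = 33/928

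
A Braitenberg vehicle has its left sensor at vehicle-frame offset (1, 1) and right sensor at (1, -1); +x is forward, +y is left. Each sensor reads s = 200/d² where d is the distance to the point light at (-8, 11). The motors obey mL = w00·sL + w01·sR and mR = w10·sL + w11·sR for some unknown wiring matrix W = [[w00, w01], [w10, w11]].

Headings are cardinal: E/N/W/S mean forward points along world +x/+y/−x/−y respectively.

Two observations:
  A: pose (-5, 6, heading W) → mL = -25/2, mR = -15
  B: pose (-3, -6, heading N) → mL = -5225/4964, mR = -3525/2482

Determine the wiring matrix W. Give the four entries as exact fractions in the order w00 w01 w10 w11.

-1/2 -1 -1 -1

obs A: pose=(-5,6,W) → sL=5, sR=10, mL=-25/2, mR=-15
obs B: pose=(-3,-6,N) → sL=25/34, sR=50/73, mL=-5225/4964, mR=-3525/2482
sensor matrix S = [[5, 10], [25/34, 50/73]]; det S = -4875/1241
solve [mL_A; mL_B] = S·[w00; w01] and [mR_A; mR_B] = S·[w10; w11]:
  w00 = -1/2, w01 = -1, w10 = -1, w11 = -1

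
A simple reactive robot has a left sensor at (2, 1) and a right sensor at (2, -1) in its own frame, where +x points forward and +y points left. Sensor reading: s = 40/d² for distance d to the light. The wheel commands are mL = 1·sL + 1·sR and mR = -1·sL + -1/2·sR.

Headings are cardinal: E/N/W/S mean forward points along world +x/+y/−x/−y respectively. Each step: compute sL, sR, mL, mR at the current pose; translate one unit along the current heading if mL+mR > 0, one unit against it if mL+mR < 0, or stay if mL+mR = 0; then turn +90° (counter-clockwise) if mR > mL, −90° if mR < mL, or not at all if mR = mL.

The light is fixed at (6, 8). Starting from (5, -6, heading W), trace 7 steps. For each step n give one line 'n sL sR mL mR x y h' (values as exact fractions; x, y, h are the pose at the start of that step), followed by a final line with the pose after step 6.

n=0: pose=(5,-6,W); sL=20/117, sR=20/89; mL=4120/10413, mR=-2950/10413; mL+mR=10/89 → advance +1; mR−mL=-7070/10413 → turn -1·90°
n=1: pose=(4,-6,N); sL=40/153, sR=8/29; mL=2384/4437, mR=-1772/4437; mL+mR=4/29 → advance +1; mR−mL=-4156/4437 → turn -1·90°
n=2: pose=(4,-5,E); sL=5/18, sR=10/49; mL=425/882, mR=-335/882; mL+mR=5/49 → advance +1; mR−mL=-380/441 → turn -1·90°
n=3: pose=(5,-5,S); sL=8/45, sR=40/229; mL=3632/10305, mR=-2732/10305; mL+mR=20/229 → advance +1; mR−mL=-6364/10305 → turn -1·90°
n=4: pose=(5,-6,W); sL=20/117, sR=20/89; mL=4120/10413, mR=-2950/10413; mL+mR=10/89 → advance +1; mR−mL=-7070/10413 → turn -1·90°
n=5: pose=(4,-6,N); sL=40/153, sR=8/29; mL=2384/4437, mR=-1772/4437; mL+mR=4/29 → advance +1; mR−mL=-4156/4437 → turn -1·90°
n=6: pose=(4,-5,E); sL=5/18, sR=10/49; mL=425/882, mR=-335/882; mL+mR=5/49 → advance +1; mR−mL=-380/441 → turn -1·90°

0 20/117 20/89 4120/10413 -2950/10413 5 -6 W
1 40/153 8/29 2384/4437 -1772/4437 4 -6 N
2 5/18 10/49 425/882 -335/882 4 -5 E
3 8/45 40/229 3632/10305 -2732/10305 5 -5 S
4 20/117 20/89 4120/10413 -2950/10413 5 -6 W
5 40/153 8/29 2384/4437 -1772/4437 4 -6 N
6 5/18 10/49 425/882 -335/882 4 -5 E
final 5 -5 S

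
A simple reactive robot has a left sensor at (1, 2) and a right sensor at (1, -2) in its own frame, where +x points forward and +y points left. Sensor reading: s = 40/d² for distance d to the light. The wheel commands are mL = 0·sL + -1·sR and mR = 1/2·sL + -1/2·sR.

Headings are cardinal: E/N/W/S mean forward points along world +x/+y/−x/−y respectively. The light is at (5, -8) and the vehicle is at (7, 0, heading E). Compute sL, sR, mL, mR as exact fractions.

left sensor world pos  = (8, 2); dL² = 109
right sensor world pos = (8, -2); dR² = 45
sL = 40/109 = 40/109
sR = 40/45 = 8/9
mL = 0·sL + -1·sR = -8/9
mR = 1/2·sL + -1/2·sR = -256/981

40/109 8/9 -8/9 -256/981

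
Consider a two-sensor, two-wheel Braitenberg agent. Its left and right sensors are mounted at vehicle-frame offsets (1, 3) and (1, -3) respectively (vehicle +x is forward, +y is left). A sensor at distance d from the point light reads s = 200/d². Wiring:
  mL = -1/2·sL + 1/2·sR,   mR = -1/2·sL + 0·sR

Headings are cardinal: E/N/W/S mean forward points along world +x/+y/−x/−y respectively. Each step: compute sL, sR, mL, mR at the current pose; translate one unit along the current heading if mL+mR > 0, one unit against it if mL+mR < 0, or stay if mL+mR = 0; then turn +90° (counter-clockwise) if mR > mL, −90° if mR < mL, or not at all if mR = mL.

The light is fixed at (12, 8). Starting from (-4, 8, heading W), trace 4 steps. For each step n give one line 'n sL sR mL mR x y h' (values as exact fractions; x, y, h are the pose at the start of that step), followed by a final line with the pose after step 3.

0 100/149 100/149 0 -50/149 -4 8 W
1 8/13 40/29 144/377 -4/13 -3 8 N
2 50/53 1 3/106 -25/53 -3 9 E
3 200/169 200/361 -19200/61009 -100/169 -4 9 S
final -4 10 W

n=0: pose=(-4,8,W); sL=100/149, sR=100/149; mL=0, mR=-50/149; mL+mR=-50/149 → advance -1; mR−mL=-50/149 → turn -1·90°
n=1: pose=(-3,8,N); sL=8/13, sR=40/29; mL=144/377, mR=-4/13; mL+mR=28/377 → advance +1; mR−mL=-20/29 → turn -1·90°
n=2: pose=(-3,9,E); sL=50/53, sR=1; mL=3/106, mR=-25/53; mL+mR=-47/106 → advance -1; mR−mL=-1/2 → turn -1·90°
n=3: pose=(-4,9,S); sL=200/169, sR=200/361; mL=-19200/61009, mR=-100/169; mL+mR=-55300/61009 → advance -1; mR−mL=-100/361 → turn -1·90°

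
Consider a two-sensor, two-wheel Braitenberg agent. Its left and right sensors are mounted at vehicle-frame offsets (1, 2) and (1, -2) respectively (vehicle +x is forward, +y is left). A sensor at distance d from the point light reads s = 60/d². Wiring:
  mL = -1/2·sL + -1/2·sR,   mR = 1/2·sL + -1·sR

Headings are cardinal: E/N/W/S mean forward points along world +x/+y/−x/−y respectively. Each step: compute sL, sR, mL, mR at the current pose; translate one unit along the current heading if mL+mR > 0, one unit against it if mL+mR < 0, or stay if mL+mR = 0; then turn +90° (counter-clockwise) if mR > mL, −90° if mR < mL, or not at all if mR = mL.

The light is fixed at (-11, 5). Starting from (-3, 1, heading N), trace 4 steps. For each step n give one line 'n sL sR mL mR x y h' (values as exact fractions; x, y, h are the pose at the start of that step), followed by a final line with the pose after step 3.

n=0: pose=(-3,1,N); sL=4/3, sR=60/109; mL=-308/327, mR=38/327; mL+mR=-90/109 → advance -1; mR−mL=346/327 → turn +1·90°
n=1: pose=(-3,0,W); sL=30/49, sR=30/29; mL=-1170/1421, mR=-1035/1421; mL+mR=-45/29 → advance -1; mR−mL=135/1421 → turn +1·90°
n=2: pose=(-2,0,S); sL=60/157, sR=12/17; mL=-1452/2669, mR=-1374/2669; mL+mR=-18/17 → advance -1; mR−mL=78/2669 → turn +1·90°
n=3: pose=(-2,1,E); sL=15/26, sR=15/34; mL=-225/442, mR=-135/884; mL+mR=-45/68 → advance -1; mR−mL=315/884 → turn +1·90°

0 4/3 60/109 -308/327 38/327 -3 1 N
1 30/49 30/29 -1170/1421 -1035/1421 -3 0 W
2 60/157 12/17 -1452/2669 -1374/2669 -2 0 S
3 15/26 15/34 -225/442 -135/884 -2 1 E
final -3 1 N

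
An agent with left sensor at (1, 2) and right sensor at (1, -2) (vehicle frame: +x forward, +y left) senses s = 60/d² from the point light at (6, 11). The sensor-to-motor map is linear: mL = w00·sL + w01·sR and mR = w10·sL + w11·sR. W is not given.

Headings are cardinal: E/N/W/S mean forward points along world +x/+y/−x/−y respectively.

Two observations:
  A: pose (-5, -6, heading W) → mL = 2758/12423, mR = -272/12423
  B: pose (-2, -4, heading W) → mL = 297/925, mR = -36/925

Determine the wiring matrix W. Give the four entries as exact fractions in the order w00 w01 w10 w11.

obs A: pose=(-5,-6,W) → sL=12/101, sR=20/123, mL=2758/12423, mR=-272/12423
obs B: pose=(-2,-4,W) → sL=6/37, sR=6/25, mL=297/925, mR=-36/925
sensor matrix S = [[12/101, 20/123], [6/37, 6/25]]; det S = 8224/3830425
solve [mL_A; mL_B] = S·[w00; w01] and [mR_A; mR_B] = S·[w10; w11]:
  w00 = 1/2, w01 = 1, w10 = 1/2, w11 = -1/2

1/2 1 1/2 -1/2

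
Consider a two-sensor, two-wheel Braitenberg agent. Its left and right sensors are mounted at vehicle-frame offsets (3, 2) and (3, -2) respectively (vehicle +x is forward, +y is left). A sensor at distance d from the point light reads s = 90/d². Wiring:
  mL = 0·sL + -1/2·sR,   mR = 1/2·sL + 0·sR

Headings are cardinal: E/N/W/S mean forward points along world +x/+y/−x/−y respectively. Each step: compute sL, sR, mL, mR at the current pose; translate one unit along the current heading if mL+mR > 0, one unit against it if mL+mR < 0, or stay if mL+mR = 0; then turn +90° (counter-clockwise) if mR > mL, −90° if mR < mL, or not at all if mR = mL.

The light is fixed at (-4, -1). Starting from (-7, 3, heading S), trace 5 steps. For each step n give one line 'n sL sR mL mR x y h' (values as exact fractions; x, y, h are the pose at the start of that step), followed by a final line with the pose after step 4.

n=0: pose=(-7,3,S); sL=45, sR=45/13; mL=-45/26, mR=45/2; mL+mR=270/13 → advance +1; mR−mL=315/13 → turn +1·90°
n=1: pose=(-7,2,E); sL=18/5, sR=90; mL=-45, mR=9/5; mL+mR=-216/5 → advance -1; mR−mL=234/5 → turn +1·90°
n=2: pose=(-8,2,N); sL=5/4, sR=9/4; mL=-9/8, mR=5/8; mL+mR=-1/2 → advance -1; mR−mL=7/4 → turn +1·90°
n=3: pose=(-8,1,W); sL=90/49, sR=18/13; mL=-9/13, mR=45/49; mL+mR=144/637 → advance +1; mR−mL=1026/637 → turn +1·90°
n=4: pose=(-9,1,S); sL=9, sR=9/5; mL=-9/10, mR=9/2; mL+mR=18/5 → advance +1; mR−mL=27/5 → turn +1·90°

0 45 45/13 -45/26 45/2 -7 3 S
1 18/5 90 -45 9/5 -7 2 E
2 5/4 9/4 -9/8 5/8 -8 2 N
3 90/49 18/13 -9/13 45/49 -8 1 W
4 9 9/5 -9/10 9/2 -9 1 S
final -9 0 E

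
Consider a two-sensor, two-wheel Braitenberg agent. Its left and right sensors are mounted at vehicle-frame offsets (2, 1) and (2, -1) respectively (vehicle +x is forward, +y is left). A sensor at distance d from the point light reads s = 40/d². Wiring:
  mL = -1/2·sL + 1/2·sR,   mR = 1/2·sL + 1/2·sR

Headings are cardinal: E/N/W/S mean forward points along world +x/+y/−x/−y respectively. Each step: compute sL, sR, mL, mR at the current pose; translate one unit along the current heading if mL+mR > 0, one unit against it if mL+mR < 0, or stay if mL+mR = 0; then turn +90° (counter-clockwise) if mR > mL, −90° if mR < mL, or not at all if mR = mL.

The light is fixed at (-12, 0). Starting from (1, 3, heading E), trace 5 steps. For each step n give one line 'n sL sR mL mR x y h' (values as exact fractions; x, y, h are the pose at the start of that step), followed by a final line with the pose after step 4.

n=0: pose=(1,3,E); sL=40/241, sR=40/229; mL=240/55189, mR=9400/55189; mL+mR=40/229 → advance +1; mR−mL=40/241 → turn +1·90°
n=1: pose=(2,3,N); sL=20/97, sR=4/25; mL=-56/2425, mR=444/2425; mL+mR=4/25 → advance +1; mR−mL=20/97 → turn +1·90°
n=2: pose=(2,4,W); sL=40/153, sR=40/169; mL=-320/25857, mR=6440/25857; mL+mR=40/169 → advance +1; mR−mL=40/153 → turn +1·90°
n=3: pose=(1,4,S); sL=1/5, sR=10/37; mL=13/370, mR=87/370; mL+mR=10/37 → advance +1; mR−mL=1/5 → turn +1·90°
n=4: pose=(1,3,E); sL=40/241, sR=40/229; mL=240/55189, mR=9400/55189; mL+mR=40/229 → advance +1; mR−mL=40/241 → turn +1·90°

0 40/241 40/229 240/55189 9400/55189 1 3 E
1 20/97 4/25 -56/2425 444/2425 2 3 N
2 40/153 40/169 -320/25857 6440/25857 2 4 W
3 1/5 10/37 13/370 87/370 1 4 S
4 40/241 40/229 240/55189 9400/55189 1 3 E
final 2 3 N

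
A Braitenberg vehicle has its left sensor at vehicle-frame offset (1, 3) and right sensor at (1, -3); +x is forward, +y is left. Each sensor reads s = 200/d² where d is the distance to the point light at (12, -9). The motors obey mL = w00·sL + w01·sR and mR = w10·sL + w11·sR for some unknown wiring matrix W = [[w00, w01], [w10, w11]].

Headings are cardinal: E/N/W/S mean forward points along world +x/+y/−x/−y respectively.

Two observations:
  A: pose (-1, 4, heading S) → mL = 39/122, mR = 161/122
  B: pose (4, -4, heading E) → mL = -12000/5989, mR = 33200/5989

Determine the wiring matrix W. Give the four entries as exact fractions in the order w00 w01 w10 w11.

1 -1 1 1

obs A: pose=(-1,4,S) → sL=50/61, sR=1/2, mL=39/122, mR=161/122
obs B: pose=(4,-4,E) → sL=200/113, sR=200/53, mL=-12000/5989, mR=33200/5989
sensor matrix S = [[50/61, 1/2], [200/113, 200/53]]; det S = 806700/365329
solve [mL_A; mL_B] = S·[w00; w01] and [mR_A; mR_B] = S·[w10; w11]:
  w00 = 1, w01 = -1, w10 = 1, w11 = 1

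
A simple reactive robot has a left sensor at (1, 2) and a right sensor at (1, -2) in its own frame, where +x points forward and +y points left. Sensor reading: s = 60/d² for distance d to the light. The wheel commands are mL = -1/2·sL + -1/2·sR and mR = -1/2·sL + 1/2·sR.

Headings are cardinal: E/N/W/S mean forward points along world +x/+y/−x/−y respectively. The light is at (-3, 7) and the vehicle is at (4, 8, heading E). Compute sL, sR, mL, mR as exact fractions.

left sensor world pos  = (5, 10); dL² = 73
right sensor world pos = (5, 6); dR² = 65
sL = 60/73 = 60/73
sR = 60/65 = 12/13
mL = -1/2·sL + -1/2·sR = -828/949
mR = -1/2·sL + 1/2·sR = 48/949

60/73 12/13 -828/949 48/949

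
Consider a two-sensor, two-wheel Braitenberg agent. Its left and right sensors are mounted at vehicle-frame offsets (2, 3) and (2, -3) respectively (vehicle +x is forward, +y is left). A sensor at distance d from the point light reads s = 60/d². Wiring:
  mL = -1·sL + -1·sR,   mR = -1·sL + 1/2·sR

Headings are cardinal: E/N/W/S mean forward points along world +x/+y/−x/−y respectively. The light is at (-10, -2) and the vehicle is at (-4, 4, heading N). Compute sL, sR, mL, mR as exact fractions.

60/73 12/29 -2616/2117 -1302/2117

left sensor world pos  = (-7, 6); dL² = 73
right sensor world pos = (-1, 6); dR² = 145
sL = 60/73 = 60/73
sR = 60/145 = 12/29
mL = -1·sL + -1·sR = -2616/2117
mR = -1·sL + 1/2·sR = -1302/2117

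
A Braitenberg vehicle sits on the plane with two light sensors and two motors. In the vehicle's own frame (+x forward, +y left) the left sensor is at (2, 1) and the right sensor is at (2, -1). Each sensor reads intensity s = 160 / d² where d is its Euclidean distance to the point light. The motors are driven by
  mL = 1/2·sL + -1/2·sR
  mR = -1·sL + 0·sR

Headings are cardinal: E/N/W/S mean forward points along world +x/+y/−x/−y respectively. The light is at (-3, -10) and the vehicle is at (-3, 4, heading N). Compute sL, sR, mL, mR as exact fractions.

160/257 160/257 0 -160/257

left sensor world pos  = (-4, 6); dL² = 257
right sensor world pos = (-2, 6); dR² = 257
sL = 160/257 = 160/257
sR = 160/257 = 160/257
mL = 1/2·sL + -1/2·sR = 0
mR = -1·sL + 0·sR = -160/257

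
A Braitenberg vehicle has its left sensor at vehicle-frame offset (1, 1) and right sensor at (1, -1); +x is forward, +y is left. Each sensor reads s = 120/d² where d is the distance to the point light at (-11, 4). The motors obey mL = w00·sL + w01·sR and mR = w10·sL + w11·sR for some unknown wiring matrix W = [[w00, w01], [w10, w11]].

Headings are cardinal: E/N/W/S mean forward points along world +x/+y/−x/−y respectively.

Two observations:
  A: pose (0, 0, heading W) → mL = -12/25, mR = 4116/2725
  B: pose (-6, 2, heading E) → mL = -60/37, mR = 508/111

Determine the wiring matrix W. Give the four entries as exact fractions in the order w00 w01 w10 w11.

-1/2 0 1 1/2

obs A: pose=(0,0,W) → sL=24/25, sR=120/109, mL=-12/25, mR=4116/2725
obs B: pose=(-6,2,E) → sL=120/37, sR=8/3, mL=-60/37, mR=508/111
sensor matrix S = [[24/25, 120/109], [120/37, 8/3]]; det S = -101888/100825
solve [mL_A; mL_B] = S·[w00; w01] and [mR_A; mR_B] = S·[w10; w11]:
  w00 = -1/2, w01 = 0, w10 = 1, w11 = 1/2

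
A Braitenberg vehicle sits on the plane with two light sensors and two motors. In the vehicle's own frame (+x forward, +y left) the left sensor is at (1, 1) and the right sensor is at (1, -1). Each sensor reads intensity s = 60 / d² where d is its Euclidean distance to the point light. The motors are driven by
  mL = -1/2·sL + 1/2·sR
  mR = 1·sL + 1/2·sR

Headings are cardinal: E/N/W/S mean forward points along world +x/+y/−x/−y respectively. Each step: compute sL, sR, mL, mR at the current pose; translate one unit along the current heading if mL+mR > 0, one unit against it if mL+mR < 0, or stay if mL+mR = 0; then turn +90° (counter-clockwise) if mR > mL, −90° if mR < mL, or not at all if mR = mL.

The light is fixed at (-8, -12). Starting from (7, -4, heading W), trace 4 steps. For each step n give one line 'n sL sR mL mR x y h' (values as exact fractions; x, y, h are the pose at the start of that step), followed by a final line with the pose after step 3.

n=0: pose=(7,-4,W); sL=12/49, sR=60/277; mL=-192/13573, mR=4794/13573; mL+mR=4602/13573 → advance +1; mR−mL=18/49 → turn +1·90°
n=1: pose=(6,-4,S); sL=30/137, sR=30/109; mL=420/14933, mR=5325/14933; mL+mR=5745/14933 → advance +1; mR−mL=45/137 → turn +1·90°
n=2: pose=(6,-5,E); sL=60/289, sR=20/87; mL=280/25143, mR=8110/25143; mL+mR=8390/25143 → advance +1; mR−mL=90/289 → turn +1·90°
n=3: pose=(7,-5,N); sL=3/13, sR=3/16; mL=-9/416, mR=135/416; mL+mR=63/208 → advance +1; mR−mL=9/26 → turn +1·90°

0 12/49 60/277 -192/13573 4794/13573 7 -4 W
1 30/137 30/109 420/14933 5325/14933 6 -4 S
2 60/289 20/87 280/25143 8110/25143 6 -5 E
3 3/13 3/16 -9/416 135/416 7 -5 N
final 7 -4 W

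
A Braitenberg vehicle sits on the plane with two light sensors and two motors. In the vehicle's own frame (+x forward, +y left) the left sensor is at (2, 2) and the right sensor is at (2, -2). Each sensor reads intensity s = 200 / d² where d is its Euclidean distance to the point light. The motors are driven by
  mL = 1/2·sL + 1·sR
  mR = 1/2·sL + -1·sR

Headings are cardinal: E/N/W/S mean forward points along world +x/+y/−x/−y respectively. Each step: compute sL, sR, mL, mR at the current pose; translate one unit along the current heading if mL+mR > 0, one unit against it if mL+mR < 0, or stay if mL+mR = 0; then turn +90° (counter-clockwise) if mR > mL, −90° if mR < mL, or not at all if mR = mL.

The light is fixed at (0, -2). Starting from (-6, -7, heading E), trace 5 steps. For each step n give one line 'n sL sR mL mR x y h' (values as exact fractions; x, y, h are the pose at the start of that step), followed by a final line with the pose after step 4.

0 8 40/13 92/13 12/13 -6 -7 E
1 100/29 100/49 5350/1421 -450/1421 -5 -7 S
2 200/113 40/13 5820/1469 -3220/1469 -5 -8 W
3 5/2 25/4 15/2 -5 -6 -8 N
4 8 40/13 92/13 12/13 -6 -7 E
final -5 -7 S

n=0: pose=(-6,-7,E); sL=8, sR=40/13; mL=92/13, mR=12/13; mL+mR=8 → advance +1; mR−mL=-80/13 → turn -1·90°
n=1: pose=(-5,-7,S); sL=100/29, sR=100/49; mL=5350/1421, mR=-450/1421; mL+mR=100/29 → advance +1; mR−mL=-200/49 → turn -1·90°
n=2: pose=(-5,-8,W); sL=200/113, sR=40/13; mL=5820/1469, mR=-3220/1469; mL+mR=200/113 → advance +1; mR−mL=-80/13 → turn -1·90°
n=3: pose=(-6,-8,N); sL=5/2, sR=25/4; mL=15/2, mR=-5; mL+mR=5/2 → advance +1; mR−mL=-25/2 → turn -1·90°
n=4: pose=(-6,-7,E); sL=8, sR=40/13; mL=92/13, mR=12/13; mL+mR=8 → advance +1; mR−mL=-80/13 → turn -1·90°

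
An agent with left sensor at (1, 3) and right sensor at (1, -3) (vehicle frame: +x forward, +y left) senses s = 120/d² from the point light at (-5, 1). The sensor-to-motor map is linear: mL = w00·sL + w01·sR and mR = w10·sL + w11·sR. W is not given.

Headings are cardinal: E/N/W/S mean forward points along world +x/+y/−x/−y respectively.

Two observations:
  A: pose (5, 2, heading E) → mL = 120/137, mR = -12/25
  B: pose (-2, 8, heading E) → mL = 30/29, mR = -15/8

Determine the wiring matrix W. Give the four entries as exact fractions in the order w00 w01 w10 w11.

obs A: pose=(5,2,E) → sL=120/137, sR=24/25, mL=120/137, mR=-12/25
obs B: pose=(-2,8,E) → sL=30/29, sR=15/4, mL=30/29, mR=-15/8
sensor matrix S = [[120/137, 24/25], [30/29, 15/4]]; det S = 45522/19865
solve [mL_A; mL_B] = S·[w00; w01] and [mR_A; mR_B] = S·[w10; w11]:
  w00 = 1, w01 = 0, w10 = 0, w11 = -1/2

1 0 0 -1/2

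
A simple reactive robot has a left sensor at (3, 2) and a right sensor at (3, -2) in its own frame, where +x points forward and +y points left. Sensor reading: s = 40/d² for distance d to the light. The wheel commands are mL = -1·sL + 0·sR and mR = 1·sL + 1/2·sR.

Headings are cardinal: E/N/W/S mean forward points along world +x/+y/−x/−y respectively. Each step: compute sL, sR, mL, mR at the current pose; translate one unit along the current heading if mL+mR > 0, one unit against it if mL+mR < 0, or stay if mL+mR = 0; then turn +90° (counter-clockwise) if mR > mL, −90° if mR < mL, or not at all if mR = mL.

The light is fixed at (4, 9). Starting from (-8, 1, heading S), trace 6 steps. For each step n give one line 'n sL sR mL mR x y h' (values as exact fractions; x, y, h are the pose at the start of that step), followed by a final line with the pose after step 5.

0 40/221 40/317 -40/221 17100/70057 -8 1 S
1 4/13 20/101 -4/13 534/1313 -8 0 E
2 8/41 40/117 -8/41 1756/4797 -7 0 N
3 5/37 5/29 -5/37 475/2146 -7 1 W
4 40/221 40/317 -40/221 17100/70057 -8 1 S
5 4/13 20/101 -4/13 534/1313 -8 0 E
final -7 0 N

n=0: pose=(-8,1,S); sL=40/221, sR=40/317; mL=-40/221, mR=17100/70057; mL+mR=20/317 → advance +1; mR−mL=29780/70057 → turn +1·90°
n=1: pose=(-8,0,E); sL=4/13, sR=20/101; mL=-4/13, mR=534/1313; mL+mR=10/101 → advance +1; mR−mL=938/1313 → turn +1·90°
n=2: pose=(-7,0,N); sL=8/41, sR=40/117; mL=-8/41, mR=1756/4797; mL+mR=20/117 → advance +1; mR−mL=2692/4797 → turn +1·90°
n=3: pose=(-7,1,W); sL=5/37, sR=5/29; mL=-5/37, mR=475/2146; mL+mR=5/58 → advance +1; mR−mL=765/2146 → turn +1·90°
n=4: pose=(-8,1,S); sL=40/221, sR=40/317; mL=-40/221, mR=17100/70057; mL+mR=20/317 → advance +1; mR−mL=29780/70057 → turn +1·90°
n=5: pose=(-8,0,E); sL=4/13, sR=20/101; mL=-4/13, mR=534/1313; mL+mR=10/101 → advance +1; mR−mL=938/1313 → turn +1·90°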